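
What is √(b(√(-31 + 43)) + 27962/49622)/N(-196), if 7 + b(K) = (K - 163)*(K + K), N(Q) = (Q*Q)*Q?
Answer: -√(2702959962 - 100340472523*√3)/93407658848 ≈ -4.4282e-6*I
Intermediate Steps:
N(Q) = Q³ (N(Q) = Q²*Q = Q³)
b(K) = -7 + 2*K*(-163 + K) (b(K) = -7 + (K - 163)*(K + K) = -7 + (-163 + K)*(2*K) = -7 + 2*K*(-163 + K))
√(b(√(-31 + 43)) + 27962/49622)/N(-196) = √((-7 - 326*√(-31 + 43) + 2*(√(-31 + 43))²) + 27962/49622)/((-196)³) = √((-7 - 652*√3 + 2*(√12)²) + 27962*(1/49622))/(-7529536) = √((-7 - 652*√3 + 2*(2*√3)²) + 13981/24811)*(-1/7529536) = √((-7 - 652*√3 + 2*12) + 13981/24811)*(-1/7529536) = √((-7 - 652*√3 + 24) + 13981/24811)*(-1/7529536) = √((17 - 652*√3) + 13981/24811)*(-1/7529536) = √(435768/24811 - 652*√3)*(-1/7529536) = -√(435768/24811 - 652*√3)/7529536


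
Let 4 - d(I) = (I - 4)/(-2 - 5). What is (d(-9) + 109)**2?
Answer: 605284/49 ≈ 12353.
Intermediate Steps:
d(I) = 24/7 + I/7 (d(I) = 4 - (I - 4)/(-2 - 5) = 4 - (-4 + I)/(-7) = 4 - (-4 + I)*(-1)/7 = 4 - (4/7 - I/7) = 4 + (-4/7 + I/7) = 24/7 + I/7)
(d(-9) + 109)**2 = ((24/7 + (1/7)*(-9)) + 109)**2 = ((24/7 - 9/7) + 109)**2 = (15/7 + 109)**2 = (778/7)**2 = 605284/49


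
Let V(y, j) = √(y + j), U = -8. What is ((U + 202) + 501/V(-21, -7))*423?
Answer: 82062 - 211923*I*√7/14 ≈ 82062.0 - 40050.0*I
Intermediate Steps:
V(y, j) = √(j + y)
((U + 202) + 501/V(-21, -7))*423 = ((-8 + 202) + 501/(√(-7 - 21)))*423 = (194 + 501/(√(-28)))*423 = (194 + 501/((2*I*√7)))*423 = (194 + 501*(-I*√7/14))*423 = (194 - 501*I*√7/14)*423 = 82062 - 211923*I*√7/14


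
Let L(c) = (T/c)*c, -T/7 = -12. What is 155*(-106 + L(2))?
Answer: -3410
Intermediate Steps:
T = 84 (T = -7*(-12) = 84)
L(c) = 84 (L(c) = (84/c)*c = 84)
155*(-106 + L(2)) = 155*(-106 + 84) = 155*(-22) = -3410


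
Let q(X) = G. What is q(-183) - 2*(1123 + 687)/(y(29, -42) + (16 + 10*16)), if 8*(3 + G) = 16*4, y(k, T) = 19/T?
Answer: -115175/7373 ≈ -15.621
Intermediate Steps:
G = 5 (G = -3 + (16*4)/8 = -3 + (1/8)*64 = -3 + 8 = 5)
q(X) = 5
q(-183) - 2*(1123 + 687)/(y(29, -42) + (16 + 10*16)) = 5 - 2*(1123 + 687)/(19/(-42) + (16 + 10*16)) = 5 - 3620/(19*(-1/42) + (16 + 160)) = 5 - 3620/(-19/42 + 176) = 5 - 3620/7373/42 = 5 - 3620*42/7373 = 5 - 2*76020/7373 = 5 - 152040/7373 = -115175/7373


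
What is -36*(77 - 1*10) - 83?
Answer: -2495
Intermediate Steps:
-36*(77 - 1*10) - 83 = -36*(77 - 10) - 83 = -36*67 - 83 = -2412 - 83 = -2495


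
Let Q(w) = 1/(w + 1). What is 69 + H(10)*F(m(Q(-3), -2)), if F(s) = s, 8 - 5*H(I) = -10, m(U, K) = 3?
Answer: 399/5 ≈ 79.800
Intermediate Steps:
Q(w) = 1/(1 + w)
H(I) = 18/5 (H(I) = 8/5 - ⅕*(-10) = 8/5 + 2 = 18/5)
69 + H(10)*F(m(Q(-3), -2)) = 69 + (18/5)*3 = 69 + 54/5 = 399/5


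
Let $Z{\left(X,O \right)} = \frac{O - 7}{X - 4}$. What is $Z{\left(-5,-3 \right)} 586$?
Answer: $\frac{5860}{9} \approx 651.11$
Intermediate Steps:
$Z{\left(X,O \right)} = \frac{-7 + O}{-4 + X}$
$Z{\left(-5,-3 \right)} 586 = \frac{-7 - 3}{-4 - 5} \cdot 586 = \frac{1}{-9} \left(-10\right) 586 = \left(- \frac{1}{9}\right) \left(-10\right) 586 = \frac{10}{9} \cdot 586 = \frac{5860}{9}$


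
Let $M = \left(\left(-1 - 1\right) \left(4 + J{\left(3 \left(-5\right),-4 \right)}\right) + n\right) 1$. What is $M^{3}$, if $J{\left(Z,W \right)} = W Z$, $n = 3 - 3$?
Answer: $-2097152$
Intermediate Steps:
$n = 0$ ($n = 3 - 3 = 0$)
$M = -128$ ($M = \left(\left(-1 - 1\right) \left(4 - 4 \cdot 3 \left(-5\right)\right) + 0\right) 1 = \left(- 2 \left(4 - -60\right) + 0\right) 1 = \left(- 2 \left(4 + 60\right) + 0\right) 1 = \left(\left(-2\right) 64 + 0\right) 1 = \left(-128 + 0\right) 1 = \left(-128\right) 1 = -128$)
$M^{3} = \left(-128\right)^{3} = -2097152$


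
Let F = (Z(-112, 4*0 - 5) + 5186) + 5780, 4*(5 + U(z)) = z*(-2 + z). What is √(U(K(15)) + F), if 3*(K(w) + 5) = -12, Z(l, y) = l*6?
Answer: √41255/2 ≈ 101.56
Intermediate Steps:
Z(l, y) = 6*l
K(w) = -9 (K(w) = -5 + (⅓)*(-12) = -5 - 4 = -9)
U(z) = -5 + z*(-2 + z)/4 (U(z) = -5 + (z*(-2 + z))/4 = -5 + z*(-2 + z)/4)
F = 10294 (F = (6*(-112) + 5186) + 5780 = (-672 + 5186) + 5780 = 4514 + 5780 = 10294)
√(U(K(15)) + F) = √((-5 - ½*(-9) + (¼)*(-9)²) + 10294) = √((-5 + 9/2 + (¼)*81) + 10294) = √((-5 + 9/2 + 81/4) + 10294) = √(79/4 + 10294) = √(41255/4) = √41255/2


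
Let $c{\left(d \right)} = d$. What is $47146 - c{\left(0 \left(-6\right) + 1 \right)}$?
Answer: $47145$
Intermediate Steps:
$47146 - c{\left(0 \left(-6\right) + 1 \right)} = 47146 - \left(0 \left(-6\right) + 1\right) = 47146 - \left(0 + 1\right) = 47146 - 1 = 47145$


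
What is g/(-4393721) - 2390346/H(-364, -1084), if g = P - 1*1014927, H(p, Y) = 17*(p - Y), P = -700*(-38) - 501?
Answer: -582800564597/2987730280 ≈ -195.06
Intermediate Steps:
P = 26099 (P = 26600 - 501 = 26099)
H(p, Y) = -17*Y + 17*p
g = -988828 (g = 26099 - 1*1014927 = 26099 - 1014927 = -988828)
g/(-4393721) - 2390346/H(-364, -1084) = -988828/(-4393721) - 2390346/(-17*(-1084) + 17*(-364)) = -988828*(-1/4393721) - 2390346/(18428 - 6188) = 988828/4393721 - 2390346/12240 = 988828/4393721 - 2390346*1/12240 = 988828/4393721 - 132797/680 = -582800564597/2987730280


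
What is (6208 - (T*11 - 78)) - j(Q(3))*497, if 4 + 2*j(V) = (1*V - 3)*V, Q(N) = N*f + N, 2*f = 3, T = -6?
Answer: -8327/8 ≈ -1040.9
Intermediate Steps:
f = 3/2 (f = (½)*3 = 3/2 ≈ 1.5000)
Q(N) = 5*N/2 (Q(N) = N*(3/2) + N = 3*N/2 + N = 5*N/2)
j(V) = -2 + V*(-3 + V)/2 (j(V) = -2 + ((1*V - 3)*V)/2 = -2 + ((V - 3)*V)/2 = -2 + ((-3 + V)*V)/2 = -2 + (V*(-3 + V))/2 = -2 + V*(-3 + V)/2)
(6208 - (T*11 - 78)) - j(Q(3))*497 = (6208 - (-6*11 - 78)) - (-2 + ((5/2)*3)²/2 - 15*3/4)*497 = (6208 - (-66 - 78)) - (-2 + (15/2)²/2 - 3/2*15/2)*497 = (6208 - 1*(-144)) - (-2 + (½)*(225/4) - 45/4)*497 = (6208 + 144) - (-2 + 225/8 - 45/4)*497 = 6352 - 119*497/8 = 6352 - 1*59143/8 = 6352 - 59143/8 = -8327/8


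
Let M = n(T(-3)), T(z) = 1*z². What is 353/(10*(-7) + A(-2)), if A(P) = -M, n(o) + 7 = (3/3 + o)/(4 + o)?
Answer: -4589/829 ≈ -5.5356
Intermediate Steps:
T(z) = z²
n(o) = -7 + (1 + o)/(4 + o) (n(o) = -7 + (3/3 + o)/(4 + o) = -7 + (3*(⅓) + o)/(4 + o) = -7 + (1 + o)/(4 + o))
M = -81/13 (M = 3*(-9 - 2*(-3)²)/(4 + (-3)²) = 3*(-9 - 2*9)/(4 + 9) = 3*(-9 - 18)/13 = 3*(1/13)*(-27) = -81/13 ≈ -6.2308)
A(P) = 81/13 (A(P) = -1*(-81/13) = 81/13)
353/(10*(-7) + A(-2)) = 353/(10*(-7) + 81/13) = 353/(-70 + 81/13) = 353/(-829/13) = 353*(-13/829) = -4589/829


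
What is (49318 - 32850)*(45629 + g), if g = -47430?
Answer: -29658868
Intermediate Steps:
(49318 - 32850)*(45629 + g) = (49318 - 32850)*(45629 - 47430) = 16468*(-1801) = -29658868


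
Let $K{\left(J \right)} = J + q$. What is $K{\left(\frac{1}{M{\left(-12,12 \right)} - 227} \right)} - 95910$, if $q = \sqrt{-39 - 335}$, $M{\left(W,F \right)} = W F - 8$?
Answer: $- \frac{36349891}{379} + i \sqrt{374} \approx -95910.0 + 19.339 i$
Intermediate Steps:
$M{\left(W,F \right)} = -8 + F W$ ($M{\left(W,F \right)} = F W - 8 = -8 + F W$)
$q = i \sqrt{374}$ ($q = \sqrt{-374} = i \sqrt{374} \approx 19.339 i$)
$K{\left(J \right)} = J + i \sqrt{374}$
$K{\left(\frac{1}{M{\left(-12,12 \right)} - 227} \right)} - 95910 = \left(\frac{1}{\left(-8 + 12 \left(-12\right)\right) - 227} + i \sqrt{374}\right) - 95910 = \left(\frac{1}{\left(-8 - 144\right) - 227} + i \sqrt{374}\right) - 95910 = \left(\frac{1}{-152 - 227} + i \sqrt{374}\right) - 95910 = \left(\frac{1}{-379} + i \sqrt{374}\right) - 95910 = \left(- \frac{1}{379} + i \sqrt{374}\right) - 95910 = - \frac{36349891}{379} + i \sqrt{374}$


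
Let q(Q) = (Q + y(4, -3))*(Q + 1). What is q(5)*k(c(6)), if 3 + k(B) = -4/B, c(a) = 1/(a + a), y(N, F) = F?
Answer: -612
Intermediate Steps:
q(Q) = (1 + Q)*(-3 + Q) (q(Q) = (Q - 3)*(Q + 1) = (-3 + Q)*(1 + Q) = (1 + Q)*(-3 + Q))
c(a) = 1/(2*a)
k(B) = -3 - 4/B
q(5)*k(c(6)) = (-3 + 5² - 2*5)*(-3 - 4/((½)/6)) = (-3 + 25 - 10)*(-3 - 4/((½)*(⅙))) = 12*(-3 - 4/1/12) = 12*(-3 - 4*12) = 12*(-3 - 48) = 12*(-51) = -612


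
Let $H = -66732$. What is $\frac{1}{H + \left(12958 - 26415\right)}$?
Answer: $- \frac{1}{80189} \approx -1.2471 \cdot 10^{-5}$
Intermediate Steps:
$\frac{1}{H + \left(12958 - 26415\right)} = \frac{1}{-66732 + \left(12958 - 26415\right)} = \frac{1}{-66732 - 13457} = \frac{1}{-80189} = - \frac{1}{80189}$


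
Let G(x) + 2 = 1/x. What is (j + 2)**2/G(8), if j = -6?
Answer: -128/15 ≈ -8.5333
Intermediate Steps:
G(x) = -2 + 1/x
(j + 2)**2/G(8) = (-6 + 2)**2/(-2 + 1/8) = (-4)**2/(-2 + 1/8) = 16/(-15/8) = 16*(-8/15) = -128/15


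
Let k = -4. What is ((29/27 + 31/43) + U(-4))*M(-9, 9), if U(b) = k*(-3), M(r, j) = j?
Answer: 16016/129 ≈ 124.16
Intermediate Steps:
U(b) = 12 (U(b) = -4*(-3) = 12)
((29/27 + 31/43) + U(-4))*M(-9, 9) = ((29/27 + 31/43) + 12)*9 = (2084/1161 + 12)*9 = (16016/1161)*9 = 16016/129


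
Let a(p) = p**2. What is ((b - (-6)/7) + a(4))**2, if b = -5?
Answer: 6889/49 ≈ 140.59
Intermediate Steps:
((b - (-6)/7) + a(4))**2 = ((-5 - (-6)/7) + 4**2)**2 = ((-5 - (-6)/7) + 16)**2 = ((-5 - 1*(-6/7)) + 16)**2 = ((-5 + 6/7) + 16)**2 = (-29/7 + 16)**2 = (83/7)**2 = 6889/49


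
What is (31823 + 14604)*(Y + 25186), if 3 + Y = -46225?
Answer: -976916934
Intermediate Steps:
Y = -46228 (Y = -3 - 46225 = -46228)
(31823 + 14604)*(Y + 25186) = (31823 + 14604)*(-46228 + 25186) = 46427*(-21042) = -976916934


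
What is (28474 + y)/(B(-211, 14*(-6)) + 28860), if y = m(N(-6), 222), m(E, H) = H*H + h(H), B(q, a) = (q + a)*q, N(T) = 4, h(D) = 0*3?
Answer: 77758/91105 ≈ 0.85350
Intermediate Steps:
h(D) = 0
B(q, a) = q*(a + q) (B(q, a) = (a + q)*q = q*(a + q))
m(E, H) = H² (m(E, H) = H*H + 0 = H² + 0 = H²)
y = 49284 (y = 222² = 49284)
(28474 + y)/(B(-211, 14*(-6)) + 28860) = (28474 + 49284)/(-211*(14*(-6) - 211) + 28860) = 77758/(-211*(-84 - 211) + 28860) = 77758/(-211*(-295) + 28860) = 77758/(62245 + 28860) = 77758/91105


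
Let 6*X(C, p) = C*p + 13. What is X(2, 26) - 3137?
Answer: -18757/6 ≈ -3126.2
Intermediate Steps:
X(C, p) = 13/6 + C*p/6 (X(C, p) = (C*p + 13)/6 = (13 + C*p)/6 = 13/6 + C*p/6)
X(2, 26) - 3137 = (13/6 + (⅙)*2*26) - 3137 = (13/6 + 26/3) - 3137 = 65/6 - 3137 = -18757/6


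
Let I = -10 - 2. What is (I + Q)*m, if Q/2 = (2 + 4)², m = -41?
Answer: -2460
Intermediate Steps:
I = -12
Q = 72 (Q = 2*(2 + 4)² = 2*6² = 2*36 = 72)
(I + Q)*m = (-12 + 72)*(-41) = 60*(-41) = -2460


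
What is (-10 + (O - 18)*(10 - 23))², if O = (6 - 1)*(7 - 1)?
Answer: 27556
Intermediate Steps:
O = 30 (O = 5*6 = 30)
(-10 + (O - 18)*(10 - 23))² = (-10 + (30 - 18)*(10 - 23))² = (-10 + 12*(-13))² = (-10 - 156)² = (-166)² = 27556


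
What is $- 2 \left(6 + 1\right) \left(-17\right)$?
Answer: $238$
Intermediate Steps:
$- 2 \left(6 + 1\right) \left(-17\right) = \left(-2\right) 7 \left(-17\right) = \left(-14\right) \left(-17\right) = 238$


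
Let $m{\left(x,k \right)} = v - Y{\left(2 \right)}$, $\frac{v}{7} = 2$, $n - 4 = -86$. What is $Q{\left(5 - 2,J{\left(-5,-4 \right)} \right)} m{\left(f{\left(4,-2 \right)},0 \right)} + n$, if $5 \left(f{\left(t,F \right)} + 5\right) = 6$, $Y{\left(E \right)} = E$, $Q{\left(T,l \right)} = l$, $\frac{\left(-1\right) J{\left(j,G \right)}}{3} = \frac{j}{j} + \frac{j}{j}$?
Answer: $-154$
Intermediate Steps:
$n = -82$ ($n = 4 - 86 = -82$)
$v = 14$ ($v = 7 \cdot 2 = 14$)
$J{\left(j,G \right)} = -6$ ($J{\left(j,G \right)} = - 3 \left(\frac{j}{j} + \frac{j}{j}\right) = - 3 \left(1 + 1\right) = \left(-3\right) 2 = -6$)
$f{\left(t,F \right)} = - \frac{19}{5}$ ($f{\left(t,F \right)} = -5 + \frac{1}{5} \cdot 6 = -5 + \frac{6}{5} = - \frac{19}{5}$)
$m{\left(x,k \right)} = 12$ ($m{\left(x,k \right)} = 14 - 2 = 12$)
$Q{\left(5 - 2,J{\left(-5,-4 \right)} \right)} m{\left(f{\left(4,-2 \right)},0 \right)} + n = \left(-6\right) 12 - 82 = -72 - 82 = -154$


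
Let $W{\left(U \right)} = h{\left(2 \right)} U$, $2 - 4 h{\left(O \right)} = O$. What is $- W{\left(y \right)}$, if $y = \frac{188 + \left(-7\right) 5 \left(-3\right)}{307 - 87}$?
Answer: $0$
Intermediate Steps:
$h{\left(O \right)} = \frac{1}{2} - \frac{O}{4}$
$y = \frac{293}{220}$ ($y = \frac{188 - -105}{220} = \left(188 + 105\right) \frac{1}{220} = 293 \cdot \frac{1}{220} = \frac{293}{220} \approx 1.3318$)
$W{\left(U \right)} = 0$ ($W{\left(U \right)} = \left(\frac{1}{2} - \frac{1}{2}\right) U = 0 U = 0$)
$- W{\left(y \right)} = \left(-1\right) 0 = 0$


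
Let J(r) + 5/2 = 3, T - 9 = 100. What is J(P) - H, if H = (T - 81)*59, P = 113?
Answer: -3303/2 ≈ -1651.5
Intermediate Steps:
T = 109 (T = 9 + 100 = 109)
J(r) = 1/2 (J(r) = -5/2 + 3 = 1/2)
H = 1652 (H = (109 - 81)*59 = 28*59 = 1652)
J(P) - H = 1/2 - 1*1652 = 1/2 - 1652 = -3303/2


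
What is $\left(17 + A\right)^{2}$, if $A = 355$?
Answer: $138384$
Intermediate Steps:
$\left(17 + A\right)^{2} = \left(17 + 355\right)^{2} = 372^{2} = 138384$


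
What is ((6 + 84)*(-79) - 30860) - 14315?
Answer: -52285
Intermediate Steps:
((6 + 84)*(-79) - 30860) - 14315 = (90*(-79) - 30860) - 14315 = (-7110 - 30860) - 14315 = -37970 - 14315 = -52285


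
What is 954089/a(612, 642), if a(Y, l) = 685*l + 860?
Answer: 954089/440630 ≈ 2.1653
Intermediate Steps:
a(Y, l) = 860 + 685*l
954089/a(612, 642) = 954089/(860 + 685*642) = 954089/(860 + 439770) = 954089/440630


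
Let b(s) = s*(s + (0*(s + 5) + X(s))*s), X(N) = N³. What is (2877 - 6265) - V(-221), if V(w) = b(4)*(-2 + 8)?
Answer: -9628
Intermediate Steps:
b(s) = s*(s + s⁴) (b(s) = s*(s + (0*(s + 5) + s³)*s) = s*(s + (0*(5 + s) + s³)*s) = s*(s + (0 + s³)*s) = s*(s + s³*s) = s*(s + s⁴))
V(w) = 6240 (V(w) = (4² + 4⁵)*(-2 + 8) = (16 + 1024)*6 = 1040*6 = 6240)
(2877 - 6265) - V(-221) = (2877 - 6265) - 1*6240 = -3388 - 6240 = -9628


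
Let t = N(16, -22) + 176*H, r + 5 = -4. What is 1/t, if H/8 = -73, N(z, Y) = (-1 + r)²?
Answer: -1/102684 ≈ -9.7386e-6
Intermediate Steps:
r = -9 (r = -5 - 4 = -9)
N(z, Y) = 100 (N(z, Y) = (-1 - 9)² = (-10)² = 100)
H = -584 (H = 8*(-73) = -584)
t = -102684 (t = 100 + 176*(-584) = 100 - 102784 = -102684)
1/t = 1/(-102684) = -1/102684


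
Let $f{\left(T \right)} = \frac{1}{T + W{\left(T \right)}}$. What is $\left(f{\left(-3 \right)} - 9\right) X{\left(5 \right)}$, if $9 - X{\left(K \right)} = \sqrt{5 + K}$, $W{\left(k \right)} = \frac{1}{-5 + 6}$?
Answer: $- \frac{171}{2} + \frac{19 \sqrt{10}}{2} \approx -55.458$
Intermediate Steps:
$W{\left(k \right)} = 1$ ($W{\left(k \right)} = 1^{-1} = 1$)
$X{\left(K \right)} = 9 - \sqrt{5 + K}$
$f{\left(T \right)} = \frac{1}{1 + T}$ ($f{\left(T \right)} = \frac{1}{T + 1} = \frac{1}{1 + T}$)
$\left(f{\left(-3 \right)} - 9\right) X{\left(5 \right)} = \left(\frac{1}{1 - 3} - 9\right) \left(9 - \sqrt{5 + 5}\right) = \left(\frac{1}{-2} - 9\right) \left(9 - \sqrt{10}\right) = \left(- \frac{1}{2} - 9\right) \left(9 - \sqrt{10}\right) = - \frac{19 \left(9 - \sqrt{10}\right)}{2} = - \frac{171}{2} + \frac{19 \sqrt{10}}{2}$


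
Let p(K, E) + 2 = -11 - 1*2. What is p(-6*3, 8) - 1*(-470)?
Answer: 455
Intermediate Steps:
p(K, E) = -15 (p(K, E) = -2 + (-11 - 1*2) = -2 + (-11 - 2) = -2 - 13 = -15)
p(-6*3, 8) - 1*(-470) = -15 - 1*(-470) = -15 + 470 = 455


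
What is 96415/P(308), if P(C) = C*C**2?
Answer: 8765/2656192 ≈ 0.0032998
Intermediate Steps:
P(C) = C**3
96415/P(308) = 96415/(308**3) = 96415/29218112 = 96415*(1/29218112) = 8765/2656192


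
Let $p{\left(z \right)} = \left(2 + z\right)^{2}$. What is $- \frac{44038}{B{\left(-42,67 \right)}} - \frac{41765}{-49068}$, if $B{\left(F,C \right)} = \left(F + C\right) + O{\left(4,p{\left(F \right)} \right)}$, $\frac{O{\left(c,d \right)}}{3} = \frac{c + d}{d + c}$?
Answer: $- \frac{539921791}{343476} \approx -1571.9$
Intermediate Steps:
$O{\left(c,d \right)} = 3$ ($O{\left(c,d \right)} = 3 \frac{c + d}{d + c} = 3 \frac{c + d}{c + d} = 3 \cdot 1 = 3$)
$B{\left(F,C \right)} = 3 + C + F$ ($B{\left(F,C \right)} = \left(F + C\right) + 3 = \left(C + F\right) + 3 = 3 + C + F$)
$- \frac{44038}{B{\left(-42,67 \right)}} - \frac{41765}{-49068} = - \frac{44038}{3 + 67 - 42} - \frac{41765}{-49068} = - \frac{44038}{28} - - \frac{41765}{49068} = \left(-44038\right) \frac{1}{28} + \frac{41765}{49068} = - \frac{22019}{14} + \frac{41765}{49068} = - \frac{539921791}{343476}$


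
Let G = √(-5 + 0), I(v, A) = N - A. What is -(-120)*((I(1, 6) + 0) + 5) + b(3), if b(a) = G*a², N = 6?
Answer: 600 + 9*I*√5 ≈ 600.0 + 20.125*I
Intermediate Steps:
I(v, A) = 6 - A
G = I*√5 (G = √(-5) = I*√5 ≈ 2.2361*I)
b(a) = I*√5*a² (b(a) = (I*√5)*a² = I*√5*a²)
-(-120)*((I(1, 6) + 0) + 5) + b(3) = -(-120)*(((6 - 1*6) + 0) + 5) + I*√5*3² = -(-120)*(((6 - 6) + 0) + 5) + I*√5*9 = -(-120)*((0 + 0) + 5) + 9*I*√5 = -(-120)*(0 + 5) + 9*I*√5 = -(-120)*5 + 9*I*√5 = -30*(-20) + 9*I*√5 = 600 + 9*I*√5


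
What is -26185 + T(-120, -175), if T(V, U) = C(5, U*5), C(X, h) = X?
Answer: -26180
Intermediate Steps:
T(V, U) = 5
-26185 + T(-120, -175) = -26185 + 5 = -26180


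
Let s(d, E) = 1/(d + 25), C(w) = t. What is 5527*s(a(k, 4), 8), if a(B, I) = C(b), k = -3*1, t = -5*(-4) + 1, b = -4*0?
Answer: 5527/46 ≈ 120.15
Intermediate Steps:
b = 0
t = 21 (t = 20 + 1 = 21)
C(w) = 21
k = -3
a(B, I) = 21
s(d, E) = 1/(25 + d)
5527*s(a(k, 4), 8) = 5527/(25 + 21) = 5527/46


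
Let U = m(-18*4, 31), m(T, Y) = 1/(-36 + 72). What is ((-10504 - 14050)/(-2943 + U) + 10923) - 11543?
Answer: -64803196/105947 ≈ -611.66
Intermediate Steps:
m(T, Y) = 1/36
U = 1/36 ≈ 0.027778
((-10504 - 14050)/(-2943 + U) + 10923) - 11543 = ((-10504 - 14050)/(-2943 + 1/36) + 10923) - 11543 = (-24554/(-105947/36) + 10923) - 11543 = (-24554*(-36/105947) + 10923) - 11543 = (883944/105947 + 10923) - 11543 = 1158143025/105947 - 11543 = -64803196/105947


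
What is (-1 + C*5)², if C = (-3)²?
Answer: 1936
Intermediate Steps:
C = 9
(-1 + C*5)² = (-1 + 9*5)² = (-1 + 45)² = 44² = 1936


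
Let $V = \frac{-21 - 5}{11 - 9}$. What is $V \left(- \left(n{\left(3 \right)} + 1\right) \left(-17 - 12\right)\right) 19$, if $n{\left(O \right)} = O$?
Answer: $-28652$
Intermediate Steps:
$V = -13$ ($V = - \frac{26}{2} = \left(-26\right) \frac{1}{2} = -13$)
$V \left(- \left(n{\left(3 \right)} + 1\right) \left(-17 - 12\right)\right) 19 = - 13 \left(- \left(3 + 1\right) \left(-17 - 12\right)\right) 19 = - 13 \left(- 4 \left(-29\right)\right) 19 = - 13 \left(\left(-1\right) \left(-116\right)\right) 19 = \left(-13\right) 116 \cdot 19 = \left(-1508\right) 19 = -28652$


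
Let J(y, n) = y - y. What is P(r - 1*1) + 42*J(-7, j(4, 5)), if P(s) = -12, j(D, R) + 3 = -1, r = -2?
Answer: -12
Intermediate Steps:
j(D, R) = -4 (j(D, R) = -3 - 1 = -4)
J(y, n) = 0
P(r - 1*1) + 42*J(-7, j(4, 5)) = -12 + 42*0 = -12 + 0 = -12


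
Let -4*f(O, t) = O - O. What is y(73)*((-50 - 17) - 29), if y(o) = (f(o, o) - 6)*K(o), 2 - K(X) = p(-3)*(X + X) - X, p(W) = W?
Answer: 295488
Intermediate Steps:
f(O, t) = 0 (f(O, t) = -(O - O)/4 = -¼*0 = 0)
K(X) = 2 + 7*X (K(X) = 2 - (-3*(X + X) - X) = 2 - (-6*X - X) = 2 - (-7)*X = 2 + 7*X)
y(o) = -12 - 42*o (y(o) = (0 - 6)*(2 + 7*o) = -6*(2 + 7*o) = -12 - 42*o)
y(73)*((-50 - 17) - 29) = (-12 - 42*73)*((-50 - 17) - 29) = (-12 - 3066)*(-67 - 29) = -3078*(-96) = 295488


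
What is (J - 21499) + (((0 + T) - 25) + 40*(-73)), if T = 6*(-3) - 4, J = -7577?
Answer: -32043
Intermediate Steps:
T = -22 (T = -18 - 4 = -22)
(J - 21499) + (((0 + T) - 25) + 40*(-73)) = (-7577 - 21499) + (((0 - 22) - 25) + 40*(-73)) = -29076 + ((-22 - 25) - 2920) = -29076 + (-47 - 2920) = -29076 - 2967 = -32043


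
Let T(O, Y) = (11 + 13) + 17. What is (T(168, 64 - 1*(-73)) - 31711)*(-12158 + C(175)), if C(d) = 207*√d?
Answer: 385043860 - 32778450*√7 ≈ 2.9832e+8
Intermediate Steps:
T(O, Y) = 41 (T(O, Y) = 24 + 17 = 41)
(T(168, 64 - 1*(-73)) - 31711)*(-12158 + C(175)) = (41 - 31711)*(-12158 + 207*√175) = -31670*(-12158 + 207*(5*√7)) = -31670*(-12158 + 1035*√7) = 385043860 - 32778450*√7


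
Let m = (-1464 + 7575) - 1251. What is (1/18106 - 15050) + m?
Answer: -184500139/18106 ≈ -10190.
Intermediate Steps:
m = 4860 (m = 6111 - 1251 = 4860)
(1/18106 - 15050) + m = (1/18106 - 15050) + 4860 = -272495299/18106 + 4860 = -184500139/18106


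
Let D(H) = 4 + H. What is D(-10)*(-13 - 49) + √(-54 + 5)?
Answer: 372 + 7*I ≈ 372.0 + 7.0*I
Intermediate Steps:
D(-10)*(-13 - 49) + √(-54 + 5) = (4 - 10)*(-13 - 49) + √(-54 + 5) = -6*(-62) + √(-49) = 372 + 7*I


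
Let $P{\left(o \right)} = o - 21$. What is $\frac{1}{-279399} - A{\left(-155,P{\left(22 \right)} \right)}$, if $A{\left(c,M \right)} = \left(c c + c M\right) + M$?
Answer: $- \frac{6669533530}{279399} \approx -23871.0$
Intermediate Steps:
$P{\left(o \right)} = -21 + o$
$A{\left(c,M \right)} = M + c^{2} + M c$ ($A{\left(c,M \right)} = \left(c^{2} + M c\right) + M = M + c^{2} + M c$)
$\frac{1}{-279399} - A{\left(-155,P{\left(22 \right)} \right)} = \frac{1}{-279399} - \left(\left(-21 + 22\right) + \left(-155\right)^{2} + \left(-21 + 22\right) \left(-155\right)\right) = - \frac{1}{279399} - \left(1 + 24025 + 1 \left(-155\right)\right) = - \frac{1}{279399} - \left(1 + 24025 - 155\right) = - \frac{1}{279399} - 23871 = - \frac{6669533530}{279399}$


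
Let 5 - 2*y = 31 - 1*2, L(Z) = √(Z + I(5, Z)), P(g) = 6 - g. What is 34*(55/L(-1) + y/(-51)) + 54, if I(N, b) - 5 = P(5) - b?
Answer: 62 + 935*√6/3 ≈ 825.42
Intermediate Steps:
I(N, b) = 6 - b (I(N, b) = 5 + ((6 - 1*5) - b) = 5 + ((6 - 5) - b) = 5 + (1 - b) = 6 - b)
L(Z) = √6 (L(Z) = √(Z + (6 - Z)) = √6)
y = -12 (y = 5/2 - (31 - 1*2)/2 = 5/2 - (31 - 2)/2 = 5/2 - ½*29 = 5/2 - 29/2 = -12)
34*(55/L(-1) + y/(-51)) + 54 = 34*(55/(√6) - 12/(-51)) + 54 = 34*(55*(√6/6) - 12*(-1/51)) + 54 = 34*(55*√6/6 + 4/17) + 54 = 34*(4/17 + 55*√6/6) + 54 = (8 + 935*√6/3) + 54 = 62 + 935*√6/3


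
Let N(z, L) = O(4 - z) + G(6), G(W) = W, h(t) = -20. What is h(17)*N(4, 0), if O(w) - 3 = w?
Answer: -180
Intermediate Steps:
O(w) = 3 + w
N(z, L) = 13 - z (N(z, L) = (3 + (4 - z)) + 6 = (7 - z) + 6 = 13 - z)
h(17)*N(4, 0) = -20*(13 - 1*4) = -20*(13 - 4) = -20*9 = -180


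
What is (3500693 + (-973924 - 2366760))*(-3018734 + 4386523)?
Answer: 218858550101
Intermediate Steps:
(3500693 + (-973924 - 2366760))*(-3018734 + 4386523) = (3500693 - 3340684)*1367789 = 160009*1367789 = 218858550101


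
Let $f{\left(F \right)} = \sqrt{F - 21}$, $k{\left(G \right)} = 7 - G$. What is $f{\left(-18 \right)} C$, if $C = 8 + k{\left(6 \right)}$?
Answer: $9 i \sqrt{39} \approx 56.205 i$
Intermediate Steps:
$C = 9$ ($C = 8 + \left(7 - 6\right) = 8 + 1 = 9$)
$f{\left(F \right)} = \sqrt{-21 + F}$
$f{\left(-18 \right)} C = \sqrt{-21 - 18} \cdot 9 = \sqrt{-39} \cdot 9 = i \sqrt{39} \cdot 9 = 9 i \sqrt{39}$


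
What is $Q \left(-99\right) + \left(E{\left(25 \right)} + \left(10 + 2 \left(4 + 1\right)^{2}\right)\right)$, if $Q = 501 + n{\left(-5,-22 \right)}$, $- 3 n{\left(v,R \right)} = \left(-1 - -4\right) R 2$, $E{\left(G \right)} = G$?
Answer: $-53870$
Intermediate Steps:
$n{\left(v,R \right)} = - 2 R$ ($n{\left(v,R \right)} = - \frac{\left(-1 - -4\right) R 2}{3} = - \frac{\left(-1 + 4\right) R 2}{3} = - \frac{3 R 2}{3} = - \frac{6 R}{3} = - 2 R$)
$Q = 545$ ($Q = 501 - -44 = 501 + 44 = 545$)
$Q \left(-99\right) + \left(E{\left(25 \right)} + \left(10 + 2 \left(4 + 1\right)^{2}\right)\right) = 545 \left(-99\right) + \left(25 + \left(10 + 2 \left(4 + 1\right)^{2}\right)\right) = -53955 + \left(25 + \left(10 + 2 \cdot 5^{2}\right)\right) = -53955 + \left(25 + \left(10 + 2 \cdot 25\right)\right) = -53955 + \left(25 + \left(10 + 50\right)\right) = -53955 + \left(25 + 60\right) = -53955 + 85 = -53870$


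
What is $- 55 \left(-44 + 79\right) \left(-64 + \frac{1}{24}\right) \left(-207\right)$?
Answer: $- \frac{203886375}{8} \approx -2.5486 \cdot 10^{7}$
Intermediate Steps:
$- 55 \left(-44 + 79\right) \left(-64 + \frac{1}{24}\right) \left(-207\right) = - 55 \cdot 35 \left(-64 + \frac{1}{24}\right) \left(-207\right) = - 55 \cdot 35 \left(- \frac{1535}{24}\right) \left(-207\right) = \left(-55\right) \left(- \frac{53725}{24}\right) \left(-207\right) = \frac{2954875}{24} \left(-207\right) = - \frac{203886375}{8}$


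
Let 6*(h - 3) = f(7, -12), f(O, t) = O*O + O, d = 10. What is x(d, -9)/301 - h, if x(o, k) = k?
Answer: -11164/903 ≈ -12.363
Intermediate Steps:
f(O, t) = O + O² (f(O, t) = O² + O = O + O²)
h = 37/3 (h = 3 + (7*(1 + 7))/6 = 3 + (7*8)/6 = 3 + (⅙)*56 = 3 + 28/3 = 37/3 ≈ 12.333)
x(d, -9)/301 - h = -9/301 - 1*37/3 = -9*1/301 - 37/3 = -9/301 - 37/3 = -11164/903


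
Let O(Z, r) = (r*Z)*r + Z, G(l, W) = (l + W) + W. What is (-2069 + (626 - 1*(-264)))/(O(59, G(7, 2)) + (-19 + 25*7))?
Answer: -1179/7354 ≈ -0.16032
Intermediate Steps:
G(l, W) = l + 2*W (G(l, W) = (W + l) + W = l + 2*W)
O(Z, r) = Z + Z*r**2 (O(Z, r) = (Z*r)*r + Z = Z*r**2 + Z = Z + Z*r**2)
(-2069 + (626 - 1*(-264)))/(O(59, G(7, 2)) + (-19 + 25*7)) = (-2069 + (626 - 1*(-264)))/(59*(1 + (7 + 2*2)**2) + (-19 + 25*7)) = (-2069 + (626 + 264))/(59*(1 + (7 + 4)**2) + (-19 + 175)) = (-2069 + 890)/(59*(1 + 11**2) + 156) = -1179/(59*(1 + 121) + 156) = -1179/(59*122 + 156) = -1179/(7198 + 156) = -1179/7354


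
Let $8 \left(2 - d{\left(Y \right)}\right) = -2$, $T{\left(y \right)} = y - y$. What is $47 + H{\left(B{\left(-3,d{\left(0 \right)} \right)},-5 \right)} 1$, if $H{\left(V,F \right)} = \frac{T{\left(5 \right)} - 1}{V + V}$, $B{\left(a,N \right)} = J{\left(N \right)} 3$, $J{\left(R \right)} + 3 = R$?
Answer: $\frac{425}{9} \approx 47.222$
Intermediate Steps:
$T{\left(y \right)} = 0$
$J{\left(R \right)} = -3 + R$
$d{\left(Y \right)} = \frac{9}{4}$ ($d{\left(Y \right)} = 2 - - \frac{1}{4} = 2 + \frac{1}{4} = \frac{9}{4}$)
$B{\left(a,N \right)} = -9 + 3 N$ ($B{\left(a,N \right)} = \left(-3 + N\right) 3 = -9 + 3 N$)
$H{\left(V,F \right)} = - \frac{1}{2 V}$ ($H{\left(V,F \right)} = \frac{0 - 1}{V + V} = - \frac{1}{2 V}$)
$47 + H{\left(B{\left(-3,d{\left(0 \right)} \right)},-5 \right)} 1 = 47 + - \frac{1}{2 \left(-9 + 3 \cdot \frac{9}{4}\right)} 1 = 47 + - \frac{1}{2 \left(-9 + \frac{27}{4}\right)} 1 = 47 + - \frac{1}{2 \left(- \frac{9}{4}\right)} 1 = 47 + \left(- \frac{1}{2}\right) \left(- \frac{4}{9}\right) 1 = 47 + \frac{2}{9} \cdot 1 = 47 + \frac{2}{9} = \frac{425}{9}$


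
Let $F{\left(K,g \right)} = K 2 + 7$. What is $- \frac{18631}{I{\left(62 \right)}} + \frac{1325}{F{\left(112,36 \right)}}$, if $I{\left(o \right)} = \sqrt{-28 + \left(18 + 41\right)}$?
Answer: $\frac{1325}{231} - 601 \sqrt{31} \approx -3340.5$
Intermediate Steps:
$I{\left(o \right)} = \sqrt{31}$ ($I{\left(o \right)} = \sqrt{-28 + 59} = \sqrt{31}$)
$F{\left(K,g \right)} = 7 + 2 K$ ($F{\left(K,g \right)} = 2 K + 7 = 7 + 2 K$)
$- \frac{18631}{I{\left(62 \right)}} + \frac{1325}{F{\left(112,36 \right)}} = - \frac{18631}{\sqrt{31}} + \frac{1325}{7 + 2 \cdot 112} = - 18631 \frac{\sqrt{31}}{31} + \frac{1325}{7 + 224} = - 601 \sqrt{31} + \frac{1325}{231} = \frac{1325}{231} - 601 \sqrt{31}$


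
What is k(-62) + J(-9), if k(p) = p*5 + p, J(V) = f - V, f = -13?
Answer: -376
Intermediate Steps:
J(V) = -13 - V
k(p) = 6*p (k(p) = 5*p + p = 6*p)
k(-62) + J(-9) = 6*(-62) + (-13 - 1*(-9)) = -372 + (-13 + 9) = -372 - 4 = -376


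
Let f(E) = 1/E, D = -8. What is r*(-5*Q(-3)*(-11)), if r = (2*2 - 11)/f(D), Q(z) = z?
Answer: -9240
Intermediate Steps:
r = 56 (r = (2*2 - 11)/(1/(-8)) = (4 - 11)/(-1/8) = -7*(-8) = 56)
r*(-5*Q(-3)*(-11)) = 56*(-5*(-3)*(-11)) = 56*(15*(-11)) = 56*(-165) = -9240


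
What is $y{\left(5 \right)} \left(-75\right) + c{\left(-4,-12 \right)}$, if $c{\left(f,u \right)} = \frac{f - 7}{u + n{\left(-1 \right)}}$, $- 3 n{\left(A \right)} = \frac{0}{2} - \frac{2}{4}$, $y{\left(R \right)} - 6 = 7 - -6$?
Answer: $- \frac{101109}{71} \approx -1424.1$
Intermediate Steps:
$y{\left(R \right)} = 19$ ($y{\left(R \right)} = 6 + \left(7 - -6\right) = 6 + \left(7 + 6\right) = 6 + 13 = 19$)
$n{\left(A \right)} = \frac{1}{6}$ ($n{\left(A \right)} = - \frac{\frac{0}{2} - \frac{2}{4}}{3} = - \frac{0 \cdot \frac{1}{2} - \frac{1}{2}}{3} = - \frac{0 - \frac{1}{2}}{3} = \left(- \frac{1}{3}\right) \left(- \frac{1}{2}\right) = \frac{1}{6}$)
$c{\left(f,u \right)} = \frac{-7 + f}{\frac{1}{6} + u}$ ($c{\left(f,u \right)} = \frac{f - 7}{u + \frac{1}{6}} = \frac{-7 + f}{\frac{1}{6} + u}$)
$y{\left(5 \right)} \left(-75\right) + c{\left(-4,-12 \right)} = 19 \left(-75\right) + \frac{6 \left(-7 - 4\right)}{1 + 6 \left(-12\right)} = -1425 + 6 \frac{1}{1 - 72} \left(-11\right) = -1425 + 6 \frac{1}{-71} \left(-11\right) = -1425 + 6 \left(- \frac{1}{71}\right) \left(-11\right) = -1425 + \frac{66}{71} = - \frac{101109}{71}$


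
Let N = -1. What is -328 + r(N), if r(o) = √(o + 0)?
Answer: -328 + I ≈ -328.0 + 1.0*I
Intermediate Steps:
r(o) = √o
-328 + r(N) = -328 + √(-1) = -328 + I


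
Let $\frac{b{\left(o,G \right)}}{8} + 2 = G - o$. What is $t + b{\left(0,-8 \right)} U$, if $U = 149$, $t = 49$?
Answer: $-11871$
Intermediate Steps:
$b{\left(o,G \right)} = -16 - 8 o + 8 G$ ($b{\left(o,G \right)} = -16 + 8 \left(G - o\right) = -16 + \left(- 8 o + 8 G\right) = -16 - 8 o + 8 G$)
$t + b{\left(0,-8 \right)} U = 49 + \left(-16 - 0 + 8 \left(-8\right)\right) 149 = 49 + \left(-16 + 0 - 64\right) 149 = 49 - 11920 = -11871$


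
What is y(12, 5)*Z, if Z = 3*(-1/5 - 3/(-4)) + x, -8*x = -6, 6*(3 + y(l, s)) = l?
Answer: -12/5 ≈ -2.4000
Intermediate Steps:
y(l, s) = -3 + l/6
x = 3/4 (x = -1/8*(-6) = 3/4 ≈ 0.75000)
Z = 12/5 (Z = 3*(-1/5 - 3/(-4)) + 3/4 = 3*(-1*1/5 - 3*(-1/4)) + 3/4 = 3*(-1/5 + 3/4) + 3/4 = 3*(11/20) + 3/4 = 33/20 + 3/4 = 12/5 ≈ 2.4000)
y(12, 5)*Z = (-3 + (1/6)*12)*(12/5) = (-3 + 2)*(12/5) = -1*12/5 = -12/5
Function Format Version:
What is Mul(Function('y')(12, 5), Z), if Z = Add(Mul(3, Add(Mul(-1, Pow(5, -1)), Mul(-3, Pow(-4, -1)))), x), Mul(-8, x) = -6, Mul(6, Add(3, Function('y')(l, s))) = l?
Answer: Rational(-12, 5) ≈ -2.4000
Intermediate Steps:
Function('y')(l, s) = Add(-3, Mul(Rational(1, 6), l))
x = Rational(3, 4) (x = Mul(Rational(-1, 8), -6) = Rational(3, 4) ≈ 0.75000)
Z = Rational(12, 5) (Z = Add(Mul(3, Add(Mul(-1, Pow(5, -1)), Mul(-3, Pow(-4, -1)))), Rational(3, 4)) = Add(Mul(3, Add(Mul(-1, Rational(1, 5)), Mul(-3, Rational(-1, 4)))), Rational(3, 4)) = Add(Mul(3, Add(Rational(-1, 5), Rational(3, 4))), Rational(3, 4)) = Add(Mul(3, Rational(11, 20)), Rational(3, 4)) = Add(Rational(33, 20), Rational(3, 4)) = Rational(12, 5) ≈ 2.4000)
Mul(Function('y')(12, 5), Z) = Mul(Add(-3, Mul(Rational(1, 6), 12)), Rational(12, 5)) = Mul(Add(-3, 2), Rational(12, 5)) = Mul(-1, Rational(12, 5)) = Rational(-12, 5)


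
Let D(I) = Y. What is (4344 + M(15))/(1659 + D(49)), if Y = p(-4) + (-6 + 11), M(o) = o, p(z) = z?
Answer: 4359/1660 ≈ 2.6259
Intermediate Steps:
Y = 1 (Y = -4 + (-6 + 11) = -4 + 5 = 1)
D(I) = 1
(4344 + M(15))/(1659 + D(49)) = (4344 + 15)/(1659 + 1) = 4359/1660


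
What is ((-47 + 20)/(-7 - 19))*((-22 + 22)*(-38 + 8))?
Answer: 0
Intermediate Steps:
((-47 + 20)/(-7 - 19))*((-22 + 22)*(-38 + 8)) = (-27/(-26))*(0*(-30)) = -27*(-1/26)*0 = (27/26)*0 = 0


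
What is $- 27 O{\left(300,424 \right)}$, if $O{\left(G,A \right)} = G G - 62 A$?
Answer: $-1720224$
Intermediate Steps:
$O{\left(G,A \right)} = G^{2} - 62 A$
$- 27 O{\left(300,424 \right)} = - 27 \left(300^{2} - 26288\right) = - 27 \left(90000 - 26288\right) = \left(-27\right) 63712 = -1720224$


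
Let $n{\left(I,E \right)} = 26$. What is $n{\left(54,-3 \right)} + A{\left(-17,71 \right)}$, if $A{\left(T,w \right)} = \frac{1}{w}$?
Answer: $\frac{1847}{71} \approx 26.014$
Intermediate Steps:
$n{\left(54,-3 \right)} + A{\left(-17,71 \right)} = 26 + \frac{1}{71} = \frac{1847}{71}$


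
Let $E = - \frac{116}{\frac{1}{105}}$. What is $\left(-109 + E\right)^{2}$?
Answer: $151019521$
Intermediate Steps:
$E = -12180$ ($E = - 116 \frac{1}{\frac{1}{105}} = \left(-116\right) 105 = -12180$)
$\left(-109 + E\right)^{2} = \left(-109 - 12180\right)^{2} = \left(-12289\right)^{2} = 151019521$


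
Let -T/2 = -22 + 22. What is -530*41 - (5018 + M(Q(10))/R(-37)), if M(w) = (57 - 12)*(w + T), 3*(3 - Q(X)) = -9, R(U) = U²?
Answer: -36618282/1369 ≈ -26748.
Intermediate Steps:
T = 0 (T = -2*(-22 + 22) = -2*0 = 0)
Q(X) = 6 (Q(X) = 3 - ⅓*(-9) = 3 + 3 = 6)
M(w) = 45*w (M(w) = (57 - 12)*(w + 0) = 45*w)
-530*41 - (5018 + M(Q(10))/R(-37)) = -530*41 - (5018 + (45*6)/((-37)²)) = -21730 - (5018 + 270/1369) = -21730 - 1*6869912/1369 = -21730 - 6869912/1369 = -36618282/1369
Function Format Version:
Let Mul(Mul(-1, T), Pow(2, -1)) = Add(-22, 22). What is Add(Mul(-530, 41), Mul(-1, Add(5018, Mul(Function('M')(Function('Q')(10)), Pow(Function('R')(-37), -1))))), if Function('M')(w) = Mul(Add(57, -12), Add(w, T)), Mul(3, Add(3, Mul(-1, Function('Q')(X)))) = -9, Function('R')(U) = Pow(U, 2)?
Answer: Rational(-36618282, 1369) ≈ -26748.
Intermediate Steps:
T = 0 (T = Mul(-2, Add(-22, 22)) = Mul(-2, 0) = 0)
Function('Q')(X) = 6 (Function('Q')(X) = Add(3, Mul(Rational(-1, 3), -9)) = Add(3, 3) = 6)
Function('M')(w) = Mul(45, w) (Function('M')(w) = Mul(Add(57, -12), Add(w, 0)) = Mul(45, w))
Add(Mul(-530, 41), Mul(-1, Add(5018, Mul(Function('M')(Function('Q')(10)), Pow(Function('R')(-37), -1))))) = Add(Mul(-530, 41), Mul(-1, Add(5018, Mul(Mul(45, 6), Pow(Pow(-37, 2), -1))))) = Add(-21730, Mul(-1, Add(5018, Mul(270, Pow(1369, -1))))) = Add(-21730, Mul(-1, Add(5018, Mul(270, Rational(1, 1369))))) = Add(-21730, Mul(-1, Add(5018, Rational(270, 1369)))) = Add(-21730, Mul(-1, Rational(6869912, 1369))) = Add(-21730, Rational(-6869912, 1369)) = Rational(-36618282, 1369)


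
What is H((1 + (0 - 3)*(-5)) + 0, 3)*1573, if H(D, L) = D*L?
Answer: 75504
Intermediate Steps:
H((1 + (0 - 3)*(-5)) + 0, 3)*1573 = (((1 + (0 - 3)*(-5)) + 0)*3)*1573 = (((1 - 3*(-5)) + 0)*3)*1573 = (((1 + 15) + 0)*3)*1573 = ((16 + 0)*3)*1573 = (16*3)*1573 = 48*1573 = 75504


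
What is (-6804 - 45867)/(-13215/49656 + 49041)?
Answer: -871810392/811722227 ≈ -1.0740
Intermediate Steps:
(-6804 - 45867)/(-13215/49656 + 49041) = -52671/(-13215*1/49656 + 49041) = -52671/(-4405/16552 + 49041) = -52671/811722227/16552 = -52671*16552/811722227 = -871810392/811722227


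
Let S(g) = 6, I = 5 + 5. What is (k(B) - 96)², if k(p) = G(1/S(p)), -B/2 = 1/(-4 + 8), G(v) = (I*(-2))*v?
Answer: 88804/9 ≈ 9867.1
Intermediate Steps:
I = 10
G(v) = -20*v (G(v) = (10*(-2))*v = -20*v)
B = -½ (B = -2/(-4 + 8) = -2/4 = -2*¼ = -½ ≈ -0.50000)
k(p) = -10/3 (k(p) = -20/6 = -20*⅙ = -10/3)
(k(B) - 96)² = (-10/3 - 96)² = (-298/3)² = 88804/9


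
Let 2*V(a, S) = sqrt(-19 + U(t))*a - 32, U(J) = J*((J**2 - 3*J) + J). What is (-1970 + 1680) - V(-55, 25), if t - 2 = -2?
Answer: -274 + 55*I*sqrt(19)/2 ≈ -274.0 + 119.87*I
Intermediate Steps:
t = 0 (t = 2 - 2 = 0)
U(J) = J*(J**2 - 2*J)
V(a, S) = -16 + I*a*sqrt(19)/2 (V(a, S) = (sqrt(-19 + 0**2*(-2 + 0))*a - 32)/2 = (sqrt(-19 + 0*(-2))*a - 32)/2 = (sqrt(-19 + 0)*a - 32)/2 = (sqrt(-19)*a - 32)/2 = ((I*sqrt(19))*a - 32)/2 = (I*a*sqrt(19) - 32)/2 = (-32 + I*a*sqrt(19))/2 = -16 + I*a*sqrt(19)/2)
(-1970 + 1680) - V(-55, 25) = (-1970 + 1680) - (-16 + (1/2)*I*(-55)*sqrt(19)) = -290 - (-16 - 55*I*sqrt(19)/2) = -290 + (16 + 55*I*sqrt(19)/2) = -274 + 55*I*sqrt(19)/2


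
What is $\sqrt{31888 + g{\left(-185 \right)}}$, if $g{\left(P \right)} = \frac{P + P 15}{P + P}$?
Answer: $6 \sqrt{886} \approx 178.59$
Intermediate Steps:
$g{\left(P \right)} = 8$ ($g{\left(P \right)} = \frac{P + 15 P}{2 P} = 16 P \frac{1}{2 P} = 8$)
$\sqrt{31888 + g{\left(-185 \right)}} = \sqrt{31888 + 8} = \sqrt{31896} = 6 \sqrt{886}$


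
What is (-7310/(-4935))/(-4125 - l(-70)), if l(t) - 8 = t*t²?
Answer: 1462/334461729 ≈ 4.3712e-6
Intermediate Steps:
l(t) = 8 + t³ (l(t) = 8 + t*t² = 8 + t³)
(-7310/(-4935))/(-4125 - l(-70)) = (-7310/(-4935))/(-4125 - (8 + (-70)³)) = (-7310*(-1/4935))/(-4125 - (8 - 343000)) = 1462/(987*(-4125 - 1*(-342992))) = 1462/(987*(-4125 + 342992)) = (1462/987)/338867 = (1462/987)*(1/338867) = 1462/334461729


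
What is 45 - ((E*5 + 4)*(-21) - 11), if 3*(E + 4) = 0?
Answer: -280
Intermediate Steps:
E = -4 (E = -4 + (⅓)*0 = -4 + 0 = -4)
45 - ((E*5 + 4)*(-21) - 11) = 45 - ((-4*5 + 4)*(-21) - 11) = 45 - ((-20 + 4)*(-21) - 11) = 45 - (-16*(-21) - 11) = 45 - (336 - 11) = 45 - 1*325 = 45 - 325 = -280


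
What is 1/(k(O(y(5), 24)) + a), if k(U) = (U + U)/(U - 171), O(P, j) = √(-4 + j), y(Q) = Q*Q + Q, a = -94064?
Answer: -114526841/10772852928594 + 19*√5/7181901952396 ≈ -1.0631e-5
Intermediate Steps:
y(Q) = Q + Q² (y(Q) = Q² + Q = Q + Q²)
k(U) = 2*U/(-171 + U) (k(U) = (2*U)/(-171 + U) = 2*U/(-171 + U))
1/(k(O(y(5), 24)) + a) = 1/(2*√(-4 + 24)/(-171 + √(-4 + 24)) - 94064) = 1/(2*√20/(-171 + √20) - 94064) = 1/(2*(2*√5)/(-171 + 2*√5) - 94064) = 1/(4*√5/(-171 + 2*√5) - 94064) = 1/(-94064 + 4*√5/(-171 + 2*√5))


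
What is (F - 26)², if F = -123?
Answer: 22201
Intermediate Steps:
(F - 26)² = (-123 - 26)² = (-149)² = 22201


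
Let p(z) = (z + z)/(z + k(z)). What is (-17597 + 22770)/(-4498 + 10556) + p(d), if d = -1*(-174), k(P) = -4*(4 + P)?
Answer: 337445/1629602 ≈ 0.20707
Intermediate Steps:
k(P) = -16 - 4*P
d = 174
p(z) = 2*z/(-16 - 3*z) (p(z) = (z + z)/(z + (-16 - 4*z)) = (2*z)/(-16 - 3*z) = 2*z/(-16 - 3*z))
(-17597 + 22770)/(-4498 + 10556) + p(d) = (-17597 + 22770)/(-4498 + 10556) - 2*174/(16 + 3*174) = 5173/6058 - 2*174/(16 + 522) = 5173*(1/6058) - 2*174/538 = 5173/6058 - 2*174*1/538 = 5173/6058 - 174/269 = 337445/1629602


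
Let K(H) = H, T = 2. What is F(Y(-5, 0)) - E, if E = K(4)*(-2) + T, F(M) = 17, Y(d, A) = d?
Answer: 23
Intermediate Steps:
E = -6 (E = 4*(-2) + 2 = -8 + 2 = -6)
F(Y(-5, 0)) - E = 17 - 1*(-6) = 17 + 6 = 23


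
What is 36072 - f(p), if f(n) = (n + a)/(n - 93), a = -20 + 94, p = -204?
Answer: 10713254/297 ≈ 36072.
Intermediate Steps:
a = 74
f(n) = (74 + n)/(-93 + n) (f(n) = (n + 74)/(n - 93) = (74 + n)/(-93 + n))
36072 - f(p) = 36072 - (74 - 204)/(-93 - 204) = 36072 - (-130)/(-297) = 36072 - (-1)*(-130)/297 = 36072 - 1*130/297 = 36072 - 130/297 = 10713254/297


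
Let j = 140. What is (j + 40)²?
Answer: 32400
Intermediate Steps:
(j + 40)² = (140 + 40)² = 180² = 32400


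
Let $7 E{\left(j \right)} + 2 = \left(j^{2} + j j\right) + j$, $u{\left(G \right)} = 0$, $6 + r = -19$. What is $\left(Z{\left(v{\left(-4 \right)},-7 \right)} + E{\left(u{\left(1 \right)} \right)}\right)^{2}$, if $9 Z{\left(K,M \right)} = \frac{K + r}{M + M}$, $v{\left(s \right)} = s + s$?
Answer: $\frac{1}{1764} \approx 0.00056689$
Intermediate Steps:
$r = -25$ ($r = -6 - 19 = -25$)
$E{\left(j \right)} = - \frac{2}{7} + \frac{j}{7} + \frac{2 j^{2}}{7}$ ($E{\left(j \right)} = - \frac{2}{7} + \frac{\left(j^{2} + j j\right) + j}{7} = - \frac{2}{7} + \frac{\left(j^{2} + j^{2}\right) + j}{7} = - \frac{2}{7} + \frac{2 j^{2} + j}{7} = - \frac{2}{7} + \frac{j + 2 j^{2}}{7} = - \frac{2}{7} + \left(\frac{j}{7} + \frac{2 j^{2}}{7}\right) = - \frac{2}{7} + \frac{j}{7} + \frac{2 j^{2}}{7}$)
$v{\left(s \right)} = 2 s$
$Z{\left(K,M \right)} = \frac{-25 + K}{18 M}$ ($Z{\left(K,M \right)} = \frac{\left(K - 25\right) \frac{1}{M + M}}{9} = \frac{\left(-25 + K\right) \frac{1}{2 M}}{9} = \frac{\frac{1}{2} \frac{1}{M} \left(-25 + K\right)}{9} = \frac{-25 + K}{18 M}$)
$\left(Z{\left(v{\left(-4 \right)},-7 \right)} + E{\left(u{\left(1 \right)} \right)}\right)^{2} = \left(\frac{-25 + 2 \left(-4\right)}{18 \left(-7\right)} + \left(- \frac{2}{7} + \frac{1}{7} \cdot 0 + \frac{2 \cdot 0^{2}}{7}\right)\right)^{2} = \left(\frac{1}{18} \left(- \frac{1}{7}\right) \left(-25 - 8\right) + \left(- \frac{2}{7} + 0 + \frac{2}{7} \cdot 0\right)\right)^{2} = \left(\frac{1}{18} \left(- \frac{1}{7}\right) \left(-33\right) + \left(- \frac{2}{7} + 0 + 0\right)\right)^{2} = \left(\frac{11}{42} - \frac{2}{7}\right)^{2} = \left(- \frac{1}{42}\right)^{2} = \frac{1}{1764}$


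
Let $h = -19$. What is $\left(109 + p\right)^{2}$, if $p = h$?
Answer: $8100$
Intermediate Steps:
$p = -19$
$\left(109 + p\right)^{2} = \left(109 - 19\right)^{2} = 90^{2} = 8100$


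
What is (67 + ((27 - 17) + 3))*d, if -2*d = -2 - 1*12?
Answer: 560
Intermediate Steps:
d = 7 (d = -(-2 - 1*12)/2 = -(-2 - 12)/2 = -½*(-14) = 7)
(67 + ((27 - 17) + 3))*d = (67 + ((27 - 17) + 3))*7 = (67 + (10 + 3))*7 = (67 + 13)*7 = 80*7 = 560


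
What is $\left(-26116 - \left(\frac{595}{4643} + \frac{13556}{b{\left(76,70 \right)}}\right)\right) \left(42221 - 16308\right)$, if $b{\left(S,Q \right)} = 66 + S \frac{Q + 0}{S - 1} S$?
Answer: $- \frac{128610489007652763}{190024061} \approx -6.7681 \cdot 10^{8}$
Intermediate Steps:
$b{\left(S,Q \right)} = 66 + \frac{Q S^{2}}{-1 + S}$ ($b{\left(S,Q \right)} = 66 + S \frac{Q}{-1 + S} S = 66 + \frac{Q S}{-1 + S} S = 66 + \frac{Q S^{2}}{-1 + S}$)
$\left(-26116 - \left(\frac{595}{4643} + \frac{13556}{b{\left(76,70 \right)}}\right)\right) \left(42221 - 16308\right) = \left(-26116 - \left(\frac{595}{4643} + 13556 \frac{-1 + 76}{-66 + 66 \cdot 76 + 70 \cdot 76^{2}}\right)\right) \left(42221 - 16308\right) = \left(-26116 - \left(\frac{595}{4643} + \frac{13556}{\frac{1}{75} \left(-66 + 5016 + 70 \cdot 5776\right)}\right)\right) 25913 = \left(-26116 - \left(\frac{595}{4643} + \frac{13556}{\frac{1}{75} \left(-66 + 5016 + 404320\right)}\right)\right) 25913 = \left(-26116 - \left(\frac{595}{4643} + \frac{13556}{\frac{1}{75} \cdot 409270}\right)\right) 25913 = \left(-26116 - \left(\frac{595}{4643} + \frac{13556}{\frac{81854}{15}}\right)\right) 25913 = \left(-26116 - \frac{496405375}{190024061}\right) 25913 = \left(- \frac{4963164782451}{190024061}\right) 25913 = - \frac{128610489007652763}{190024061}$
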